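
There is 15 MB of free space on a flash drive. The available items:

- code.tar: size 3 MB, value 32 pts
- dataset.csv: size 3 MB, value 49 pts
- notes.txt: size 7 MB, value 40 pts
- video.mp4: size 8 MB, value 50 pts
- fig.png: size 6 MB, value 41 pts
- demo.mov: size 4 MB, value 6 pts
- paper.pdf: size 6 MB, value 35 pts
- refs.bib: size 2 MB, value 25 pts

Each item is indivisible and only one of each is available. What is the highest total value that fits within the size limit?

147 pts

Check high-value combinations within 15 MB:
- code.tar+dataset.csv+fig.png+refs.bib: size 3+3+6+2=14, value 32+49+41+25=147
- code.tar+dataset.csv+notes.txt+refs.bib: size 3+3+7+2=15, value 32+49+40+25=146
- code.tar+dataset.csv+paper.pdf+refs.bib: size 3+3+6+2=14, value 32+49+35+25=141
- code.tar+dataset.csv+video.mp4: size 3+3+8=14, value 32+49+50=131
Best: 147 pts.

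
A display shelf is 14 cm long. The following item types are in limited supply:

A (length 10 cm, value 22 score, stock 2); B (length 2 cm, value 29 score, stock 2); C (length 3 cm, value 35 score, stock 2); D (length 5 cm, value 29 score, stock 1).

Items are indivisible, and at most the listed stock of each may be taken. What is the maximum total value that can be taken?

128 score

Top feasible selections:
- 2×B + 2×C: length 10, value 128
- 1×B + 2×C + 1×D: length 13, value 128
Best: 128 score.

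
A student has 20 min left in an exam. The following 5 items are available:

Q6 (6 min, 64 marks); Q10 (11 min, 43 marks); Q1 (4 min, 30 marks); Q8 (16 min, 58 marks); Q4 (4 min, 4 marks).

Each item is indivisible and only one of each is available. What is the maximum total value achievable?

Check high-value combinations within 20 min:
- Q6+Q10: time 6+11=17, value 64+43=107
- Q6+Q1+Q4: time 6+4+4=14, value 64+30+4=98
- Q6+Q1: time 6+4=10, value 64+30=94
- Q1+Q8: time 4+16=20, value 30+58=88
- Q10+Q1+Q4: time 11+4+4=19, value 43+30+4=77
Best: 107 marks.

107 marks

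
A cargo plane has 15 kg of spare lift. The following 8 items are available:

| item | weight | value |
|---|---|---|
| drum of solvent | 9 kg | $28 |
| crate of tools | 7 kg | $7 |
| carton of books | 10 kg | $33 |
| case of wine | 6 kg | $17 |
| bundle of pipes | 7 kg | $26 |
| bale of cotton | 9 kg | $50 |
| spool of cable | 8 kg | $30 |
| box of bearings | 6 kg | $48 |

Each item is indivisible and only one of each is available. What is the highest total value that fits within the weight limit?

$98

Check high-value combinations within 15 kg:
- bale of cotton+box of bearings: weight 9+6=15, value 50+48=98
- spool of cable+box of bearings: weight 8+6=14, value 30+48=78
- drum of solvent+box of bearings: weight 9+6=15, value 28+48=76
Best: $98.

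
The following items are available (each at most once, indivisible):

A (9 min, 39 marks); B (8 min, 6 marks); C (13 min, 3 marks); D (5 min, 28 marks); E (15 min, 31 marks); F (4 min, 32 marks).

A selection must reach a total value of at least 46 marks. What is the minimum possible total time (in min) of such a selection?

9

Subsets with value ≥ 46, sorted by total time:
- D+F: time 9, value 60
- A+F: time 13, value 71
Minimum time: 9 min.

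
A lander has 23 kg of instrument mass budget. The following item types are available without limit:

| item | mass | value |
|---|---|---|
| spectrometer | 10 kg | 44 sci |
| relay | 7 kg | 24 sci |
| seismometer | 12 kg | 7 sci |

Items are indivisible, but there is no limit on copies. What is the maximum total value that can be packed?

Best value-per-unit is spectrometer at 44/10, and filling with it alone uses mass 2×10=20. No mix of the others beats 2×44 = 88.

88 sci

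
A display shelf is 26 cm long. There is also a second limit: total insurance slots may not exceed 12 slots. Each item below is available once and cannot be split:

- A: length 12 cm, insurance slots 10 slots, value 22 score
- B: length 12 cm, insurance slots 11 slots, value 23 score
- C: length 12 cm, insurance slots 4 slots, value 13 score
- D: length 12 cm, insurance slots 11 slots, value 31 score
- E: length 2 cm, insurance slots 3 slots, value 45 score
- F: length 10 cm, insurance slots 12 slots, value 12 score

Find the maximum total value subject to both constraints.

Feasible sets respecting both limits:
- C+E: length 14, insurance slots 7, value 58
- E: length 2, insurance slots 3, value 45
- D: length 12, insurance slots 11, value 31
- B: length 12, insurance slots 11, value 23
Best: 58 score.

58 score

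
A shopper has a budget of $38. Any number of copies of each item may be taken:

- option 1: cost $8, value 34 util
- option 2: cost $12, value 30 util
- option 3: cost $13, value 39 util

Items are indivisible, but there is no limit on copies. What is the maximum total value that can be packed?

141 util

Best value-per-unit is option 1 at 34/8; filling with it alone gives 4×34 = 136.
Optimal mix: 3×option 1 + 1×option 3 → cost 37, value 141.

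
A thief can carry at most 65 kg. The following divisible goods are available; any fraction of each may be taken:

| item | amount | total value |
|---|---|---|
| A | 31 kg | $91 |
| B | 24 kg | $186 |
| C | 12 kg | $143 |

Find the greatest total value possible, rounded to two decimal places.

414.13

Take in order of value per unit:
- C (143/12 per unit): all 12 → value 143, running total 143.00
- B (186/24 per unit): all 24 → value 186, running total 329.00
- A (91/31 per unit): 29 of 31 → value 29×91/31 = 85.1290, running total 414.13
Total 414.13.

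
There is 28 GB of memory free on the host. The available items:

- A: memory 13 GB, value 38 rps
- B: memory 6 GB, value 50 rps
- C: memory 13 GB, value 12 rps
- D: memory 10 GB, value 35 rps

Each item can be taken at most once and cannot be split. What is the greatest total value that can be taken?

88 rps

Check high-value combinations within 28 GB:
- A+B: memory 13+6=19, value 38+50=88
- B+D: memory 6+10=16, value 50+35=85
- A+D: memory 13+10=23, value 38+35=73
Best: 88 rps.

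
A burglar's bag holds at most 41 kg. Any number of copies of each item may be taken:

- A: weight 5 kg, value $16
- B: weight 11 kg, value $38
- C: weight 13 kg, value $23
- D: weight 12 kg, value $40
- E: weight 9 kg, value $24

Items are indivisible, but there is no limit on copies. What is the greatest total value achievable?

Best value-per-unit is B at 38/11; filling with it alone gives 3×38 = 114.
Optimal mix: 1×A + 3×D → weight 41, value 136.

$136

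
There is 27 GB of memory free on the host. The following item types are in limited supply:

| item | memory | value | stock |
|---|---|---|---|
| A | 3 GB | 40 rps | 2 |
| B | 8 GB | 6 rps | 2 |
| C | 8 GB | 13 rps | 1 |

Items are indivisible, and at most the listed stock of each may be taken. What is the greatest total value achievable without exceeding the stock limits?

Best selections within memory 27 and stock limits:
- 2×A + 1×B + 1×C: memory 22, value 99
- 2×A + 1×C: memory 14, value 93
- 2×A + 2×B: memory 22, value 92
- 2×A + 1×B: memory 14, value 86
Best: 99 rps.

99 rps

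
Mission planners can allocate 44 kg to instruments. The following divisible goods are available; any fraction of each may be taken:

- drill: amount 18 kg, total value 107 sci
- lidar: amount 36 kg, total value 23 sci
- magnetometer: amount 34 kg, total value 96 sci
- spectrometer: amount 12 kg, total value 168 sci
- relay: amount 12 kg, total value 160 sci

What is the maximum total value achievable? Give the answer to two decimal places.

Take in order of value per unit:
- spectrometer (168/12 per unit): all 12 → value 168, running total 168.00
- relay (160/12 per unit): all 12 → value 160, running total 328.00
- drill (107/18 per unit): all 18 → value 107, running total 435.00
- magnetometer (96/34 per unit): 2 of 34 → value 2×96/34 = 5.6471, running total 440.65
Total 440.65.

440.65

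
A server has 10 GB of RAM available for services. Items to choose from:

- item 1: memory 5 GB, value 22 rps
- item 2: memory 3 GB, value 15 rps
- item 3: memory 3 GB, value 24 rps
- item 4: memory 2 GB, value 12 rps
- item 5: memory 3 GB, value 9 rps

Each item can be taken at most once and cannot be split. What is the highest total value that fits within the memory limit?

This is a 0/1 knapsack; check combinations near the capacity.
- item 1+item 3+item 4: memory 5+3+2=10, value 22+24+12=58
- item 2+item 3+item 4: memory 3+3+2=8, value 15+24+12=51
- item 1+item 2+item 4: memory 5+3+2=10, value 22+15+12=49
Best: 58 rps.

58 rps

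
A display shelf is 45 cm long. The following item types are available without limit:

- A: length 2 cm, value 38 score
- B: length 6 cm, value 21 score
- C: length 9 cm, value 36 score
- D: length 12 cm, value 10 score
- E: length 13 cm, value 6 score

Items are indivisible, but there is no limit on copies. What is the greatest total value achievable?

836 score

Best value-per-unit is A at 38/2, and filling with it alone uses length 22×2=44. No mix of the others beats 22×38 = 836.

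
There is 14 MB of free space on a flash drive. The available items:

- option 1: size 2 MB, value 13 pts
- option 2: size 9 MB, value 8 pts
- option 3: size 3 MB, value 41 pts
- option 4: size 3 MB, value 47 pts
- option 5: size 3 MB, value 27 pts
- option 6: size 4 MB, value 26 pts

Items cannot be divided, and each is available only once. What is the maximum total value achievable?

141 pts

This is a 0/1 knapsack; check combinations near the capacity.
- option 3+option 4+option 5+option 6: size 3+3+3+4=13, value 41+47+27+26=141
- option 1+option 3+option 4+option 5: size 2+3+3+3=11, value 13+41+47+27=128
- option 1+option 3+option 4+option 6: size 2+3+3+4=12, value 13+41+47+26=127
- option 3+option 4+option 5: size 3+3+3=9, value 41+47+27=115
Best: 141 pts.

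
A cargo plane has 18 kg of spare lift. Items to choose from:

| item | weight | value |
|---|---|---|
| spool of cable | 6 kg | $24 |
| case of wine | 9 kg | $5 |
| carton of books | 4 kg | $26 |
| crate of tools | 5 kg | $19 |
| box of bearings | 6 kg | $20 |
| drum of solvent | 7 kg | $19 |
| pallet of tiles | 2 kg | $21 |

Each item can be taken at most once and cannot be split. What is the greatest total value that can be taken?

This is a 0/1 knapsack; check combinations near the capacity.
- spool of cable+carton of books+box of bearings+pallet of tiles: weight 6+4+6+2=18, value 24+26+20+21=91
- spool of cable+carton of books+crate of tools+pallet of tiles: weight 6+4+5+2=17, value 24+26+19+21=90
- carton of books+crate of tools+box of bearings+pallet of tiles: weight 4+5+6+2=17, value 26+19+20+21=86
- carton of books+crate of tools+drum of solvent+pallet of tiles: weight 4+5+7+2=18, value 26+19+19+21=85
Best: $91.

$91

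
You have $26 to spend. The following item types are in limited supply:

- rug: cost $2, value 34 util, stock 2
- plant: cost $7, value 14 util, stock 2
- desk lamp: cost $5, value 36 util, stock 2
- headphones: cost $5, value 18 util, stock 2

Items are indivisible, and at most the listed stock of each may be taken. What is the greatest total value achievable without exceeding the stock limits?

176 util

Top feasible selections:
- 2×rug + 2×desk lamp + 2×headphones: cost 24, value 176
- 2×rug + 1×plant + 2×desk lamp + 1×headphones: cost 26, value 172
- 2×rug + 2×desk lamp + 1×headphones: cost 19, value 158
Best: 176 util.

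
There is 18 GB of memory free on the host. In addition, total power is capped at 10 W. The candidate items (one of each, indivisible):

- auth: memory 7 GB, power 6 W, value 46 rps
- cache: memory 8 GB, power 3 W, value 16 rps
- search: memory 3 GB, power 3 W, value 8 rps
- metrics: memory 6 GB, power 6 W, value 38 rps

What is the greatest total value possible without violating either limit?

Feasible sets respecting both limits:
- auth+cache: memory 15, power 9, value 62
- auth+search: memory 10, power 9, value 54
- cache+metrics: memory 14, power 9, value 54
Best: 62 rps.

62 rps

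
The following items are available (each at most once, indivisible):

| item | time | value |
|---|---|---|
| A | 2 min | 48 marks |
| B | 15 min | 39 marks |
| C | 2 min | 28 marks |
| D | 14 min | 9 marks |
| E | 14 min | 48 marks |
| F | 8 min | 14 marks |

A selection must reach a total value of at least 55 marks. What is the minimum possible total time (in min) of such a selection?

4

Subsets with value ≥ 55, sorted by total time:
- A+C: time 4, value 76
- A+F: time 10, value 62
- A+C+F: time 12, value 90
- A+E: time 16, value 96
Minimum time: 4 min.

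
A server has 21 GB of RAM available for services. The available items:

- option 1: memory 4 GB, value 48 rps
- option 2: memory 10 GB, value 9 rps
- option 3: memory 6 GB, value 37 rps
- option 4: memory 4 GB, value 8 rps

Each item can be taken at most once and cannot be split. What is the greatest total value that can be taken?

Check high-value combinations within 21 GB:
- option 1+option 2+option 3: memory 4+10+6=20, value 48+9+37=94
- option 1+option 3+option 4: memory 4+6+4=14, value 48+37+8=93
- option 1+option 3: memory 4+6=10, value 48+37=85
- option 1+option 2+option 4: memory 4+10+4=18, value 48+9+8=65
Best: 94 rps.

94 rps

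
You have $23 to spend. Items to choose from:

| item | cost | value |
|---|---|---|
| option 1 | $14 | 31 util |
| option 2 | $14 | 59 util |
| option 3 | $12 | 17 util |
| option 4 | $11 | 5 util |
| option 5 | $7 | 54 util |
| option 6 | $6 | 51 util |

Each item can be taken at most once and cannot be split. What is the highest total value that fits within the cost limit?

113 util

Check high-value combinations within $23:
- option 2+option 5: cost 14+7=21, value 59+54=113
- option 2+option 6: cost 14+6=20, value 59+51=110
- option 5+option 6: cost 7+6=13, value 54+51=105
- option 1+option 5: cost 14+7=21, value 31+54=85
Best: 113 util.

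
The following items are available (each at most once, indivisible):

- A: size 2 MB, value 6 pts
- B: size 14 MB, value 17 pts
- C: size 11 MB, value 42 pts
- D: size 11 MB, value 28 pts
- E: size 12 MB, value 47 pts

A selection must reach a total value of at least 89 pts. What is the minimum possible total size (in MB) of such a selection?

23

Subsets with value ≥ 89, sorted by total size:
- C+E: size 23, value 89
- A+C+E: size 25, value 95
- C+D+E: size 34, value 117
- A+C+D+E: size 36, value 123
Minimum size: 23 MB.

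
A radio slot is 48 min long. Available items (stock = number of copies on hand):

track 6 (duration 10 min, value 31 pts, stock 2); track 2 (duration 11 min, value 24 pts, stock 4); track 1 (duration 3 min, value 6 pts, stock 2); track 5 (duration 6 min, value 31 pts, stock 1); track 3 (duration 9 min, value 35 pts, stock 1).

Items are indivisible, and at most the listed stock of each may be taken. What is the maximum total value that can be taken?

152 pts

Top feasible selections:
- 2×track 6 + 1×track 2 + 1×track 5 + 1×track 3: duration 46, value 152
- 1×track 6 + 2×track 2 + 1×track 5 + 1×track 3: duration 47, value 145
- 2×track 6 + 2×track 2 + 1×track 5: duration 48, value 141
Best: 152 pts.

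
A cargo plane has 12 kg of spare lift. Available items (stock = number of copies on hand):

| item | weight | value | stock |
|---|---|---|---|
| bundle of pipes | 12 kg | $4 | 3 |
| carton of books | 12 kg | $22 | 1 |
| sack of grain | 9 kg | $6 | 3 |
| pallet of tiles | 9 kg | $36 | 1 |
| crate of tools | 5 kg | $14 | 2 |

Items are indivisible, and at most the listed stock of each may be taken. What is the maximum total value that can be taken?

Top feasible selections:
- 1×pallet of tiles: weight 9, value 36
- 2×crate of tools: weight 10, value 28
- 1×carton of books: weight 12, value 22
Best: $36.

$36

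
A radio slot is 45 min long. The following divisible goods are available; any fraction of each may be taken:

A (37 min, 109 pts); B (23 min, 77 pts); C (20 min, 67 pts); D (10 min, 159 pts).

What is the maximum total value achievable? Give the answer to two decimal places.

276.22

Take in order of value per unit:
- D (159/10 per unit): all 10 → value 159, running total 159.00
- C (67/20 per unit): all 20 → value 67, running total 226.00
- B (77/23 per unit): 15 of 23 → value 15×77/23 = 50.2174, running total 276.22
Total 276.22.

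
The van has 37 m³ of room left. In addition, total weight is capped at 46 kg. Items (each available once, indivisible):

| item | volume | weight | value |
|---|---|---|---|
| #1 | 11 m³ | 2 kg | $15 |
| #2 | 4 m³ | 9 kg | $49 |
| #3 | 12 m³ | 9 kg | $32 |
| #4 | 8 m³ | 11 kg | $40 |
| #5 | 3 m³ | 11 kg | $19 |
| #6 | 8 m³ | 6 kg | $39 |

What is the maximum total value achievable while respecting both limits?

$179

Feasible sets respecting both limits:
- #2+#3+#4+#5+#6: volume 35, weight 46, value 179
- #1+#2+#4+#5+#6: volume 34, weight 39, value 162
- #2+#3+#4+#6: volume 32, weight 35, value 160
Best: $179.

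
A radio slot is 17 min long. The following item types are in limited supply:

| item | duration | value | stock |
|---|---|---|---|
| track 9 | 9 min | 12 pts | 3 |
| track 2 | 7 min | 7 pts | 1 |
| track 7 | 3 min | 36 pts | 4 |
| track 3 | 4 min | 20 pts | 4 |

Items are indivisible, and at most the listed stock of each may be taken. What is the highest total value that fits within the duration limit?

Top feasible selections:
- 4×track 7 + 1×track 3: duration 16, value 164
- 3×track 7 + 2×track 3: duration 17, value 148
- 4×track 7: duration 12, value 144
Best: 164 pts.

164 pts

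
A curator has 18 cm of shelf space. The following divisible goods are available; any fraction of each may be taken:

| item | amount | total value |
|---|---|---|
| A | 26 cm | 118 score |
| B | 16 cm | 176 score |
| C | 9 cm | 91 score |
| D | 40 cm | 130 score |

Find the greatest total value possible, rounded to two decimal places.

Take in order of value per unit:
- B (176/16 per unit): all 16 → value 176, running total 176.00
- C (91/9 per unit): 2 of 9 → value 2×91/9 = 20.2222, running total 196.22
Total 196.22.

196.22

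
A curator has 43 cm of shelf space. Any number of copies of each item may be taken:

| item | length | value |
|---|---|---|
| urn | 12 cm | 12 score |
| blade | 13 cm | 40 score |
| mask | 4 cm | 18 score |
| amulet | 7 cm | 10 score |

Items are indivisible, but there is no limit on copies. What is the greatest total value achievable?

180 score

Best value-per-unit is mask at 18/4, and filling with it alone uses length 10×4=40. No mix of the others beats 10×18 = 180.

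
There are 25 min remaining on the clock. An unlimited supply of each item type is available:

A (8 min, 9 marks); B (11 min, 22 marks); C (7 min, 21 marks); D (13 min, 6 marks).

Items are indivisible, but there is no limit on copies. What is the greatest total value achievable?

Best value-per-unit is C at 21/7; filling with it alone gives 3×21 = 63.
Optimal mix: 1×B + 2×C → time 25, value 64.

64 marks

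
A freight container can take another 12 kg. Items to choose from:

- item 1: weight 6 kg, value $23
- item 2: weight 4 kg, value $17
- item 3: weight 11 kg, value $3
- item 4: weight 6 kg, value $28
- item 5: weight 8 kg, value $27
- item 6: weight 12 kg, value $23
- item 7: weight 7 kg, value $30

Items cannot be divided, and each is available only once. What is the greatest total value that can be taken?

Check high-value combinations within 12 kg:
- item 1+item 4: weight 6+6=12, value 23+28=51
- item 2+item 7: weight 4+7=11, value 17+30=47
- item 2+item 4: weight 4+6=10, value 17+28=45
- item 2+item 5: weight 4+8=12, value 17+27=44
Best: $51.

$51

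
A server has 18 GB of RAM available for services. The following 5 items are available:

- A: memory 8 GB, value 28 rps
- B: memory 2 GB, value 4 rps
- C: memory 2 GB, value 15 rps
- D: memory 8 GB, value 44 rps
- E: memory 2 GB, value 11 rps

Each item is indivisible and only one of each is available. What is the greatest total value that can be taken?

87 rps

Check high-value combinations within 18 GB:
- A+C+D: memory 8+2+8=18, value 28+15+44=87
- A+D+E: memory 8+8+2=18, value 28+44+11=83
- A+B+D: memory 8+2+8=18, value 28+4+44=76
- B+C+D+E: memory 2+2+8+2=14, value 4+15+44+11=74
- A+D: memory 8+8=16, value 28+44=72
Best: 87 rps.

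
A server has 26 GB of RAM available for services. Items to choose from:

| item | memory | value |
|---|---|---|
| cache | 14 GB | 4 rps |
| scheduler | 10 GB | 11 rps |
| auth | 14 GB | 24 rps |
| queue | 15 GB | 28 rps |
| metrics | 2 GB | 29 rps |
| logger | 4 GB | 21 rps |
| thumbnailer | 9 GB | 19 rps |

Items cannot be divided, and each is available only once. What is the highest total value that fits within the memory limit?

Check high-value combinations within 26 GB:
- scheduler+metrics+logger+thumbnailer: memory 10+2+4+9=25, value 11+29+21+19=80
- queue+metrics+logger: memory 15+2+4=21, value 28+29+21=78
- queue+metrics+thumbnailer: memory 15+2+9=26, value 28+29+19=76
Best: 80 rps.

80 rps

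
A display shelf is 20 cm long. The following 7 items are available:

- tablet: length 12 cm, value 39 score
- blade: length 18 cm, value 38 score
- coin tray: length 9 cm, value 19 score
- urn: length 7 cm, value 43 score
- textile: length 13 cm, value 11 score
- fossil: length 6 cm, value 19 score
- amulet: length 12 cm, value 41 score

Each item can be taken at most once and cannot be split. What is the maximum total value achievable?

84 score

This is a 0/1 knapsack; check combinations near the capacity.
- urn+amulet: length 7+12=19, value 43+41=84
- tablet+urn: length 12+7=19, value 39+43=82
- urn+fossil: length 7+6=13, value 43+19=62
Best: 84 score.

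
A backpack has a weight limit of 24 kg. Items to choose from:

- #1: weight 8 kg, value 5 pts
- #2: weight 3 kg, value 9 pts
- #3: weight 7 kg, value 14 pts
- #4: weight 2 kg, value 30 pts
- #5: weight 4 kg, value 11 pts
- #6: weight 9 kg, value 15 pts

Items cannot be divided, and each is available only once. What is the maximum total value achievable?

Check high-value combinations within 24 kg:
- #3+#4+#5+#6: weight 7+2+4+9=22, value 14+30+11+15=70
- #1+#2+#3+#4+#5: weight 8+3+7+2+4=24, value 5+9+14+30+11=69
- #2+#3+#4+#6: weight 3+7+2+9=21, value 9+14+30+15=68
- #2+#4+#5+#6: weight 3+2+4+9=18, value 9+30+11+15=65
- #2+#3+#4+#5: weight 3+7+2+4=16, value 9+14+30+11=64
Best: 70 pts.

70 pts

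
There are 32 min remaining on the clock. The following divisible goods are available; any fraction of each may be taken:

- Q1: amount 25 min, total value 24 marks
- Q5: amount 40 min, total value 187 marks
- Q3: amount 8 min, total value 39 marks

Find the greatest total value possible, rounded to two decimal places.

Take in order of value per unit:
- Q3 (39/8 per unit): all 8 → value 39, running total 39.00
- Q5 (187/40 per unit): 24 of 40 → value 24×187/40 = 112.2000, running total 151.20
Total 151.20.

151.20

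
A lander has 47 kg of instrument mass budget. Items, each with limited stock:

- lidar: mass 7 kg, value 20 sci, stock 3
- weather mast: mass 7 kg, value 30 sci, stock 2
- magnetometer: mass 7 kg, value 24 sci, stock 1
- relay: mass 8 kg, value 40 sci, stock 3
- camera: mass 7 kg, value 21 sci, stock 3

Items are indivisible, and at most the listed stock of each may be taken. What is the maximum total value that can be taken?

204 sci

Top feasible selections:
- 2×weather mast + 1×magnetometer + 3×relay: mass 45, value 204
- 2×weather mast + 3×relay + 1×camera: mass 45, value 201
- 1×lidar + 2×weather mast + 3×relay: mass 45, value 200
- 1×weather mast + 1×magnetometer + 3×relay + 1×camera: mass 45, value 195
Best: 204 sci.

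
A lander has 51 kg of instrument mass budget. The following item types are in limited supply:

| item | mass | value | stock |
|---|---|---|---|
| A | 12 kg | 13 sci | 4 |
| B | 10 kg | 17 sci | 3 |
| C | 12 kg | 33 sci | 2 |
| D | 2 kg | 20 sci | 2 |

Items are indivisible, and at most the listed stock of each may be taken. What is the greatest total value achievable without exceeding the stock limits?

140 sci

Top feasible selections:
- 2×B + 2×C + 2×D: mass 48, value 140
- 1×A + 1×B + 2×C + 2×D: mass 50, value 136
- 3×B + 1×C + 2×D: mass 46, value 124
Best: 140 sci.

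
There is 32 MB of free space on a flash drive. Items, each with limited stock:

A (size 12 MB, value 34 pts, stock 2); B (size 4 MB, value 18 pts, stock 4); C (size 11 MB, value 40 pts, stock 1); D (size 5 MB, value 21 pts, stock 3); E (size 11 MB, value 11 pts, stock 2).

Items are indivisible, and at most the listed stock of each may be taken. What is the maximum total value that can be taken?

Top feasible selections:
- 4×B + 3×D: size 31, value 135
- 4×B + 1×C + 1×D: size 32, value 133
- 1×B + 1×C + 3×D: size 30, value 121
- 2×B + 1×C + 2×D: size 29, value 118
Best: 135 pts.

135 pts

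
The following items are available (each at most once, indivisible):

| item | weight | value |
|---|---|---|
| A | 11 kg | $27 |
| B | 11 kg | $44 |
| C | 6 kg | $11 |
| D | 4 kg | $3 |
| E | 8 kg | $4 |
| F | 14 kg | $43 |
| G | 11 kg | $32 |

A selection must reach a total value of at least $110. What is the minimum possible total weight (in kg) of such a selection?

Subsets with value ≥ 110, sorted by total weight:
- B+F+G: weight 36, value 119
- A+B+F: weight 36, value 114
Minimum weight: 36 kg.

36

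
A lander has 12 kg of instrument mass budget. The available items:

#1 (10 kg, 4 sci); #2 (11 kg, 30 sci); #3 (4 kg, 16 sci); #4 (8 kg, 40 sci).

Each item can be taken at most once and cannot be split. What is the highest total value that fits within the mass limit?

Check high-value combinations within 12 kg:
- #3+#4: mass 4+8=12, value 16+40=56
- #4: mass 8, value 40
- #2: mass 11, value 30
Best: 56 sci.

56 sci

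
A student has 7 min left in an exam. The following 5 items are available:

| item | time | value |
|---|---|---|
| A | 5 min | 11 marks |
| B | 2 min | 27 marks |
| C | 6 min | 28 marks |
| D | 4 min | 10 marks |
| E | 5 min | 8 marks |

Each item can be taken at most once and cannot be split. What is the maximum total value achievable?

38 marks

Check high-value combinations within 7 min:
- A+B: time 5+2=7, value 11+27=38
- B+D: time 2+4=6, value 27+10=37
- B+E: time 2+5=7, value 27+8=35
- C: time 6, value 28
Best: 38 marks.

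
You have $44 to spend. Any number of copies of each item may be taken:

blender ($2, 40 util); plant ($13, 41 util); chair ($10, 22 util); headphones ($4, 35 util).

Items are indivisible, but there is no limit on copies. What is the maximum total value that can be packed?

Best value-per-unit is blender at 40/2, and filling with it alone uses cost 22×2=44. No mix of the others beats 22×40 = 880.

880 util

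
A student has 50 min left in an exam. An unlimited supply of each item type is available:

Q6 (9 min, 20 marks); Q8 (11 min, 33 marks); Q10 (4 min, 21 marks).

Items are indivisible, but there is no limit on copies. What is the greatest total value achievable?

252 marks

Best value-per-unit is Q10 at 21/4, and filling with it alone uses time 12×4=48. No mix of the others beats 12×21 = 252.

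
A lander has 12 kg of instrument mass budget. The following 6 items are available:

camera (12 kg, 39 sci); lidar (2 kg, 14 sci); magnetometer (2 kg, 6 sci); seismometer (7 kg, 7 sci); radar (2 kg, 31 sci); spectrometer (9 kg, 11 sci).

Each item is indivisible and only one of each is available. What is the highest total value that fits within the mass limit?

52 sci

Check high-value combinations within 12 kg:
- lidar+seismometer+radar: mass 2+7+2=11, value 14+7+31=52
- lidar+magnetometer+radar: mass 2+2+2=6, value 14+6+31=51
- lidar+radar: mass 2+2=4, value 14+31=45
- magnetometer+seismometer+radar: mass 2+7+2=11, value 6+7+31=44
- radar+spectrometer: mass 2+9=11, value 31+11=42
Best: 52 sci.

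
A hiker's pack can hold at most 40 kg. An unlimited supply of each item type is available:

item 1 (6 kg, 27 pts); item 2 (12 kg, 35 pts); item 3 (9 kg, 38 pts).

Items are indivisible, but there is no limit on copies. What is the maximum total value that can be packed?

173 pts

Best value-per-unit is item 1 at 27/6; filling with it alone gives 6×27 = 162.
Optimal mix: 5×item 1 + 1×item 3 → weight 39, value 173.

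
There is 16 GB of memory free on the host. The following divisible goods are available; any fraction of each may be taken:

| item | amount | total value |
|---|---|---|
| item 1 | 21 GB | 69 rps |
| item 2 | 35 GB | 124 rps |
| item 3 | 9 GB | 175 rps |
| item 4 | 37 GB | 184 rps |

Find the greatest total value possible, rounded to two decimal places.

Take in order of value per unit:
- item 3 (175/9 per unit): all 9 → value 175, running total 175.00
- item 4 (184/37 per unit): 7 of 37 → value 7×184/37 = 34.8108, running total 209.81
Total 209.81.

209.81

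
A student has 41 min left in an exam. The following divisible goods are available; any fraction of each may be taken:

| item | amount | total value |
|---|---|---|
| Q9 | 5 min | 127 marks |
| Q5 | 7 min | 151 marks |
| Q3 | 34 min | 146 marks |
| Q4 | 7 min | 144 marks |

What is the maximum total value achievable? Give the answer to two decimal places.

Take in order of value per unit:
- Q9 (127/5 per unit): all 5 → value 127, running total 127.00
- Q5 (151/7 per unit): all 7 → value 151, running total 278.00
- Q4 (144/7 per unit): all 7 → value 144, running total 422.00
- Q3 (146/34 per unit): 22 of 34 → value 22×146/34 = 94.4706, running total 516.47
Total 516.47.

516.47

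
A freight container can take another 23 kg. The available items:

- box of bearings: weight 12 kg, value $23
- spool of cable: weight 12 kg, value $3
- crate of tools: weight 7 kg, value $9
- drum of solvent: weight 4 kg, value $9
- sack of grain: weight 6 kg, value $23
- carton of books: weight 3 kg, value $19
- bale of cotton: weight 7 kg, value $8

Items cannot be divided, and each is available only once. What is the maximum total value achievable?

$65

This is a 0/1 knapsack; check combinations near the capacity.
- box of bearings+sack of grain+carton of books: weight 12+6+3=21, value 23+23+19=65
- crate of tools+drum of solvent+sack of grain+carton of books: weight 7+4+6+3=20, value 9+9+23+19=60
- drum of solvent+sack of grain+carton of books+bale of cotton: weight 4+6+3+7=20, value 9+23+19+8=59
- crate of tools+sack of grain+carton of books+bale of cotton: weight 7+6+3+7=23, value 9+23+19+8=59
- box of bearings+drum of solvent+sack of grain: weight 12+4+6=22, value 23+9+23=55
Best: $65.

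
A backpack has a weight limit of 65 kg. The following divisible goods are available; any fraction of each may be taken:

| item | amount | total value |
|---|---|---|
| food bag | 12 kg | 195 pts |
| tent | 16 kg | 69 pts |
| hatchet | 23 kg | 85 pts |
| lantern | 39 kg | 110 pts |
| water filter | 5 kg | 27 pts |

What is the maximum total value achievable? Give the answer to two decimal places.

401.38

Take in order of value per unit:
- food bag (195/12 per unit): all 12 → value 195, running total 195.00
- water filter (27/5 per unit): all 5 → value 27, running total 222.00
- tent (69/16 per unit): all 16 → value 69, running total 291.00
- hatchet (85/23 per unit): all 23 → value 85, running total 376.00
- lantern (110/39 per unit): 9 of 39 → value 9×110/39 = 25.3846, running total 401.38
Total 401.38.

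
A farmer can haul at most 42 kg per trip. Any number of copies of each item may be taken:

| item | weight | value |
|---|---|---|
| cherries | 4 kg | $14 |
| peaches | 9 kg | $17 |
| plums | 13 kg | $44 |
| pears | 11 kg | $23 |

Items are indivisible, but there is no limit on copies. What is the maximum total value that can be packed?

Best value-per-unit is cherries at 14/4; filling with it alone gives 10×14 = 140.
Optimal mix: 4×cherries + 2×plums → weight 42, value 144.

$144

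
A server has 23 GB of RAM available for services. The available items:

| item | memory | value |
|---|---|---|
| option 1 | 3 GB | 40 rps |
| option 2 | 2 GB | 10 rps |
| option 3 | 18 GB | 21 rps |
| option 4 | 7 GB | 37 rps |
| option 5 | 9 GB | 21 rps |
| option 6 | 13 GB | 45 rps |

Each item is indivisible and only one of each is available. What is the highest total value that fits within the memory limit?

122 rps

Check high-value combinations within 23 GB:
- option 1+option 4+option 6: memory 3+7+13=23, value 40+37+45=122
- option 1+option 2+option 4+option 5: memory 3+2+7+9=21, value 40+10+37+21=108
- option 1+option 4+option 5: memory 3+7+9=19, value 40+37+21=98
- option 1+option 2+option 6: memory 3+2+13=18, value 40+10+45=95
- option 2+option 4+option 6: memory 2+7+13=22, value 10+37+45=92
Best: 122 rps.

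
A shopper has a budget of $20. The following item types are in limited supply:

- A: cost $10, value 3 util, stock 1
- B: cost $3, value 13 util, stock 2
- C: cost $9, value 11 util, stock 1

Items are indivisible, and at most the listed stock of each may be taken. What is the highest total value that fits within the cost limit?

Best selections within cost 20 and stock limits:
- 2×B + 1×C: cost 15, value 37
- 1×A + 2×B: cost 16, value 29
- 2×B: cost 6, value 26
- 1×B + 1×C: cost 12, value 24
Best: 37 util.

37 util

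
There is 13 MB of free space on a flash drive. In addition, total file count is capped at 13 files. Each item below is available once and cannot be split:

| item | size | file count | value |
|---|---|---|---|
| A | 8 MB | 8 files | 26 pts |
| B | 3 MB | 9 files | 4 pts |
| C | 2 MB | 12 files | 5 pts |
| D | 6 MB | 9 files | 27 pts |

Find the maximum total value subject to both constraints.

Feasible sets respecting both limits:
- D: size 6, file count 9, value 27
- A: size 8, file count 8, value 26
- C: size 2, file count 12, value 5
Best: 27 pts.

27 pts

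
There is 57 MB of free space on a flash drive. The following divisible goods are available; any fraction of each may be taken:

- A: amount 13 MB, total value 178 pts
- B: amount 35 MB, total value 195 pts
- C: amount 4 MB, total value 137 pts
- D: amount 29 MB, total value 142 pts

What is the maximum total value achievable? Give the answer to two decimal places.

534.48

Take in order of value per unit:
- C (137/4 per unit): all 4 → value 137, running total 137.00
- A (178/13 per unit): all 13 → value 178, running total 315.00
- B (195/35 per unit): all 35 → value 195, running total 510.00
- D (142/29 per unit): 5 of 29 → value 5×142/29 = 24.4828, running total 534.48
Total 534.48.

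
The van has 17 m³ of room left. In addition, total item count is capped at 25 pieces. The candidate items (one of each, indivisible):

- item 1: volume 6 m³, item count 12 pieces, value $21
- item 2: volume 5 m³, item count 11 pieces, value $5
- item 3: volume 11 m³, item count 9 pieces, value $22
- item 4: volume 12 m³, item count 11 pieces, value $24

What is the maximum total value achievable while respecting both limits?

$43

Feasible sets respecting both limits:
- item 1+item 3: volume 17, item count 21, value 43
- item 2+item 4: volume 17, item count 22, value 29
- item 2+item 3: volume 16, item count 20, value 27
Best: $43.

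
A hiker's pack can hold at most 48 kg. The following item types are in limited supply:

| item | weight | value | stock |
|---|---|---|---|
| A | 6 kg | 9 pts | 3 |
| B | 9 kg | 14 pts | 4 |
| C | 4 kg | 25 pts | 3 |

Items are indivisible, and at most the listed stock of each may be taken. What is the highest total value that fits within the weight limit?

131 pts

Best selections within weight 48 and stock limits:
- 4×B + 3×C: weight 48, value 131
- 3×A + 2×B + 3×C: weight 48, value 130
- 1×A + 3×B + 3×C: weight 45, value 126
- 2×A + 2×B + 3×C: weight 42, value 121
Best: 131 pts.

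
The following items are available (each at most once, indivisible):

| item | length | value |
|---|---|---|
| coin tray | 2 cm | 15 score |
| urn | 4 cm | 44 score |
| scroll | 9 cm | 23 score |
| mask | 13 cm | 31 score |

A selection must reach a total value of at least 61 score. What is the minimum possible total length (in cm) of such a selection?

Subsets with value ≥ 61, sorted by total length:
- urn+scroll: length 13, value 67
- coin tray+urn+scroll: length 15, value 82
- urn+mask: length 17, value 75
- coin tray+urn+mask: length 19, value 90
Minimum length: 13 cm.

13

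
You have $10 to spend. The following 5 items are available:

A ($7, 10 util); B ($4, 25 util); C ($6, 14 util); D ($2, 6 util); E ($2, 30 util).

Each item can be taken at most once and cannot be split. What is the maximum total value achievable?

61 util

Check high-value combinations within $10:
- B+D+E: cost 4+2+2=8, value 25+6+30=61
- B+E: cost 4+2=6, value 25+30=55
- C+D+E: cost 6+2+2=10, value 14+6+30=50
Best: 61 util.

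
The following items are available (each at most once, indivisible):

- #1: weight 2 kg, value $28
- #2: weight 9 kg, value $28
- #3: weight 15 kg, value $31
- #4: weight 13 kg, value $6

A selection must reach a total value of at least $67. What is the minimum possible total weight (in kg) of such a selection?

26

Subsets with value ≥ 67, sorted by total weight:
- #1+#2+#3: weight 26, value 87
- #1+#2+#3+#4: weight 39, value 93
Minimum weight: 26 kg.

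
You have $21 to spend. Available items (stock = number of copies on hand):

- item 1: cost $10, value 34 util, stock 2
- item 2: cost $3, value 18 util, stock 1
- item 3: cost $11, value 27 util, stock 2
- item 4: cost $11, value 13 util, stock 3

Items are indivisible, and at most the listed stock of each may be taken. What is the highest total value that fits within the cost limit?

68 util

Best selections within cost 21 and stock limits:
- 2×item 1: cost 20, value 68
- 1×item 1 + 1×item 3: cost 21, value 61
Best: 68 util.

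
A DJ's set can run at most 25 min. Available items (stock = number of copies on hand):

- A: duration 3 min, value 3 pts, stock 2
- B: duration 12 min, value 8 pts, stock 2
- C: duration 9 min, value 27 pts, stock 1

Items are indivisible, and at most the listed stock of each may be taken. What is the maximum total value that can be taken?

38 pts

Best selections within duration 25 and stock limits:
- 1×A + 1×B + 1×C: duration 24, value 38
- 1×B + 1×C: duration 21, value 35
- 2×A + 1×C: duration 15, value 33
Best: 38 pts.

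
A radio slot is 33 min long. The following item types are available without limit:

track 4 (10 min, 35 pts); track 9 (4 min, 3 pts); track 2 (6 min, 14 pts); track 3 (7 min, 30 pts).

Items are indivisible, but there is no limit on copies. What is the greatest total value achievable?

125 pts

Best value-per-unit is track 3 at 30/7; filling with it alone gives 4×30 = 120.
Optimal mix: 1×track 4 + 3×track 3 → duration 31, value 125.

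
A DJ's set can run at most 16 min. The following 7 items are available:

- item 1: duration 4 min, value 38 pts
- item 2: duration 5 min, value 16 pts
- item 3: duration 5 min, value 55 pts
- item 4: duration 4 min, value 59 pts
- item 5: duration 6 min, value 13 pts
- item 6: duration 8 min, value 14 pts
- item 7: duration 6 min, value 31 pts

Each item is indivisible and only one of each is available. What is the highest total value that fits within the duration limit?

152 pts

This is a 0/1 knapsack; check combinations near the capacity.
- item 1+item 3+item 4: duration 4+5+4=13, value 38+55+59=152
- item 3+item 4+item 7: duration 5+4+6=15, value 55+59+31=145
- item 2+item 3+item 4: duration 5+5+4=14, value 16+55+59=130
- item 1+item 4+item 7: duration 4+4+6=14, value 38+59+31=128
Best: 152 pts.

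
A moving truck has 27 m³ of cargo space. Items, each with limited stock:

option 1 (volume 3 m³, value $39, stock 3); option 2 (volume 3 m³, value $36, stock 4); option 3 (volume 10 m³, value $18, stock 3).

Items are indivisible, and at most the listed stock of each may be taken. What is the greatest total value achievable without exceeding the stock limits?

Top feasible selections:
- 3×option 1 + 4×option 2: volume 21, value 261
- 3×option 1 + 3×option 2: volume 18, value 225
- 2×option 1 + 4×option 2: volume 18, value 222
- 3×option 1 + 2×option 2 + 1×option 3: volume 25, value 207
Best: $261.

$261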